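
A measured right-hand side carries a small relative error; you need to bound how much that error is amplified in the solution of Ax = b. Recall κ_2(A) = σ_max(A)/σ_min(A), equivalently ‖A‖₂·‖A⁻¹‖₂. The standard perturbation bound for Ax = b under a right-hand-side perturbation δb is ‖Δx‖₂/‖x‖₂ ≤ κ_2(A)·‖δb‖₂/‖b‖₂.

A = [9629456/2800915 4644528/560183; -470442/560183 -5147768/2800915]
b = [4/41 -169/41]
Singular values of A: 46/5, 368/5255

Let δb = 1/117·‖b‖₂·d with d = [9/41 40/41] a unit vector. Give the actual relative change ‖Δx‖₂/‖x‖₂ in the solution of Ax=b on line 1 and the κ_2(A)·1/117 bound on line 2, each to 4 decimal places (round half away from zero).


0.0088
1.1229

σ_max = 46/5, σ_min = 368/5255
κ_2(A) = (46/5) / (368/5255) = 131.3750
bound on ‖Δx‖/‖x‖: κ·ε = 131.3750·1/117 = 1.1229
solve Ax = b  →  x = [52.7676 -21.8687]
‖b‖ = 4.1231, ‖x‖ = 57.1197
with δb = [0.0077 0.0344], A·Δx = δb → ‖Δx‖ = 0.5032
realised ‖Δx‖/‖x‖ = 0.0088
realised/bound (from unrounded values) ≈ 0.0078


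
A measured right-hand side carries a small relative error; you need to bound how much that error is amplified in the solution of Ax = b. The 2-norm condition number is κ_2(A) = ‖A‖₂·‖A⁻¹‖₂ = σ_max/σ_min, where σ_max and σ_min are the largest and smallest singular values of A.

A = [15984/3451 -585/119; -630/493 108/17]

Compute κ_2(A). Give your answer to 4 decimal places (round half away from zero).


form AᵀA = [326916/14161 -437400/14161; -437400/14161 913761/14161] with trace 4293/49 and determinant 26244/49
eigenvalues of AᵀA: λ = (tr ± √(tr²−4·det))/2 = 81, 324/49
κ_2(A) = √(λ_max/λ_min) = √(81 / (324/49)) = 3.5000

3.5000


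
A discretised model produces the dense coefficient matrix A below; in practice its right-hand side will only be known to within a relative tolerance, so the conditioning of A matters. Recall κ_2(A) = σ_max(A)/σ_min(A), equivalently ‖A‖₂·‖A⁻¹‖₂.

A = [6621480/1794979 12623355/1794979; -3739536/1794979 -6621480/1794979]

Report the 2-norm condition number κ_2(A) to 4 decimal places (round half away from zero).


77.6375

AᵀA = [200097324864/11148614569 374901576120/11148614569; 374901576120/11148614569 703090272825/11148614569]; tr = 3125216601/38576521, det = 41990400/38576521
solving λ² − 3125216601/38576521·λ + 41990400/38576521 = 0 gives λ = 81, 518400/38576521
σ_max=√81=9, σ_min=√(518400/38576521)=(720/6211) → κ = 77.6375


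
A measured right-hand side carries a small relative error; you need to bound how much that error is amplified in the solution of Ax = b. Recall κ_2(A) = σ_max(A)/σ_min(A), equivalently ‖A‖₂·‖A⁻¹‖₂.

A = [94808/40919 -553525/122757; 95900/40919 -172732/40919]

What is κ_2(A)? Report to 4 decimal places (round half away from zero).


form AᵀA = [21623504/1990921 -121490600/5972763; -121490600/5972763 683611201/17918289] with trace 3038833/62001 and determinant 38416/62001
char-poly roots: 49 and 784/62001
κ_2(A) = √(λ_max/λ_min) = √(49 / (784/62001)) = 62.2500

62.2500


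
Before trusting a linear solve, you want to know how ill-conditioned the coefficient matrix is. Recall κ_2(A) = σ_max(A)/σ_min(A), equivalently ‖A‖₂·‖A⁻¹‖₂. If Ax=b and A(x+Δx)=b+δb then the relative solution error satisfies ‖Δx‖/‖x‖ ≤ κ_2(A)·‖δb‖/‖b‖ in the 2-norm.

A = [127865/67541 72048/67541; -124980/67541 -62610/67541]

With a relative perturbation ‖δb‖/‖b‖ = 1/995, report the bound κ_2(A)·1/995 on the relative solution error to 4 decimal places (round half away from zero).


0.0413

M = AᵀA = [38013625/5424241 20258520/5424241; 20258520/5424241 10833444/5424241]. tr(M)=169021/18769, det(M)=900/18769
solving λ² − 169021/18769·λ + 900/18769 = 0 gives λ = 9, 100/18769
κ = σ_max/σ_min = 3/(10/137) = 41.1000
perturbation bound = 41.1000·1/995 = 0.0413


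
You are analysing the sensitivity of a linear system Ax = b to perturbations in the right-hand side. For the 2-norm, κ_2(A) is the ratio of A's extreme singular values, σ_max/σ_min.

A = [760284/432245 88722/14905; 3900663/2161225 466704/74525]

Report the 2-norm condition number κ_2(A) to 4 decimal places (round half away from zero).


AᵀA = [35274632409/5553975625 120924239688/5553975625; 120924239688/5553975625 414602455716/5553975625]; tr = 719803341/8886361, det = 656100/8886361
solving λ² − 719803341/8886361·λ + 656100/8886361 = 0 gives λ = 81, 8100/8886361
so κ_2 = √(81 / (8100/8886361)) = 298.1000

298.1000


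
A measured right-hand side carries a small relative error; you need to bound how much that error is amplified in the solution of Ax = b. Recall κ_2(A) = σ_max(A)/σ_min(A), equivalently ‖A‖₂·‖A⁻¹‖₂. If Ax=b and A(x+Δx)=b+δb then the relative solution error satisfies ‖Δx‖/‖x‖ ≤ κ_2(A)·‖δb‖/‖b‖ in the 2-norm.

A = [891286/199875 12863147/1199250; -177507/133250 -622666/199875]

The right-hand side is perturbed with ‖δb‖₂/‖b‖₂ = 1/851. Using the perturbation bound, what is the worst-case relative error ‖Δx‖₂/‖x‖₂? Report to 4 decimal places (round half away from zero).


0.4336

AᵀA = [5537826481/255680100 398703712/7670403; 398703712/7670403 287069146969/2301120900]; tr = 996773921/6808050, det = 214358881/1361610000
λ_max, λ_min = (996773921/6808050 ± √9935290622661184/463495448025)/2 = 14641/100, 14641/13616100
σ_max=√(14641/100)=(121/10), σ_min=√(14641/13616100)=(121/3690) → κ = 369.0000
bound on ‖Δx‖/‖x‖: κ·ε = 369.0000·1/851 = 0.4336


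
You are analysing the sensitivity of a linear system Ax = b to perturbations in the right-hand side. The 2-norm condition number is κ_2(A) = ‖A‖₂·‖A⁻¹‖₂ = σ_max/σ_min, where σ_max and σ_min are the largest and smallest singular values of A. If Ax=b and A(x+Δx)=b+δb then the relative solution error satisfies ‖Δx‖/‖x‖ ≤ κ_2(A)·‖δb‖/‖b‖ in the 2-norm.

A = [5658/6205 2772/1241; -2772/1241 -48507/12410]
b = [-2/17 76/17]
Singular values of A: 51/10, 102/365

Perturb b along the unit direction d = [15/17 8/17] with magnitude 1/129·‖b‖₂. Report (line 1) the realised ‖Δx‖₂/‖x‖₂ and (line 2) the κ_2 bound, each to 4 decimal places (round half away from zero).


0.0172
0.1415

from the listed singular values, σ₁ = 51/10, σ_n = 102/365
κ_2(A) = (51/10) / (102/365) = 18.2500
bound on ‖Δx‖/‖x‖: κ·ε = 18.2500·1/129 = 0.1415
solve Ax = b  →  x = [-6.6840 2.6759]
‖b‖₂ = 4.4721 and ‖x‖₂ = 7.1997
re-solving with b+δb shifts x by Δx of norm 0.1241
dividing the unrounded norms, ‖Δx‖/‖x‖ = 0.0172
tightness: 0.0172 against a bound of 0.1415 (unrounded ratio ≈ 0.1218)


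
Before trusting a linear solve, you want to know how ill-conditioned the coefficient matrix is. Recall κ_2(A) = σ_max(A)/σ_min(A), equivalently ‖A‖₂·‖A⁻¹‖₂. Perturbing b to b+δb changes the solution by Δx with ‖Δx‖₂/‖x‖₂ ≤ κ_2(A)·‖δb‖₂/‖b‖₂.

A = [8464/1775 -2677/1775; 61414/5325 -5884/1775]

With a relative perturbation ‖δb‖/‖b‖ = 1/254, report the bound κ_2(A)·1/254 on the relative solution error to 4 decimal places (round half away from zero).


AᵀA = [883286612/5671125 -85866872/1890375; -85866872/1890375 8357557/630125]; tr = 7668037/45369, det = 114244/45369
eigenvalues of AᵀA: λ = (tr ± √(tr²−4·det))/2 = 169, 676/45369
σ_max=√169=13, σ_min=√(676/45369)=(26/213) → κ = 106.5000
worst-case relative error ≤ 106.5000 × 1/254 = 0.4193

0.4193


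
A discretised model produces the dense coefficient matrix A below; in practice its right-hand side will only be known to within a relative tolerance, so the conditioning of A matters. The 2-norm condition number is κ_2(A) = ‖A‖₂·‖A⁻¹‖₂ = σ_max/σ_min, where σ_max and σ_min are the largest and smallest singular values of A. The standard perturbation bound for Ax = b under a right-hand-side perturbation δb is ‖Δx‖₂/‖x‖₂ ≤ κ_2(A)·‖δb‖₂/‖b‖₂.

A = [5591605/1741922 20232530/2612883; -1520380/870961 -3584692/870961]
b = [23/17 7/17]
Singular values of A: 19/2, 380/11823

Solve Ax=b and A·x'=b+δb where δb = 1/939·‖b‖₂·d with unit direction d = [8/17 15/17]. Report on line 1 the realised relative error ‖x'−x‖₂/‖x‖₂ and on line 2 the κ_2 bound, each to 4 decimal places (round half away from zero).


from the listed singular values, σ₁ = 19/2, σ_n = 380/11823
condition number: (19/2) ÷ (380/11823) = 295.5750
worst-case relative error ≤ 295.5750 × 1/939 = 0.3148
solve Ax = b  →  x = [-28.6794 12.0638]
2-norm of b is 1.4142; of x, 31.1133
with δb = [0.0007 0.0013], A·Δx = δb → ‖Δx‖ = 0.0469
dividing the unrounded norms, ‖Δx‖/‖x‖ = 0.0015
so the bound overstates the realised error by a factor of ≈ 209.0043 (computed from the unrounded values)

0.0015
0.3148


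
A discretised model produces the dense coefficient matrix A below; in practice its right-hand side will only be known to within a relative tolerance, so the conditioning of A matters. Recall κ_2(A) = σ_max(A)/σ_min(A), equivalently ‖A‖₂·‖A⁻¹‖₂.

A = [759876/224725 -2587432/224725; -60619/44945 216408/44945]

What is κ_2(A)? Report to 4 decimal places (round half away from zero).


224.7250

M = AᵀA = [669278114401/50501325625 -2294088392232/50501325625; -2294088392232/50501325625 7865614916224/50501325625]. tr(M)=13655828849/80802121, det(M)=45697600/80802121
solving λ² − 13655828849/80802121·λ + 45697600/80802121 = 0 gives λ = 169, 270400/80802121
so κ_2 = √(169 / (270400/80802121)) = 224.7250


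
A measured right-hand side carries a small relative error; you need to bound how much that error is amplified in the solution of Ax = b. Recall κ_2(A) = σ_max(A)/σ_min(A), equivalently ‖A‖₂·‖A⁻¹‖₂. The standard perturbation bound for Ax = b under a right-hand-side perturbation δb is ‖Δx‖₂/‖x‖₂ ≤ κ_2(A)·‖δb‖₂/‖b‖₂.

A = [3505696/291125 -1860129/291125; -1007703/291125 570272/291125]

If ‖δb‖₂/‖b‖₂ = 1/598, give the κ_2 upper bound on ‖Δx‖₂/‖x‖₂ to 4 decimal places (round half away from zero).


0.2291

M = AᵀA = [1252270097/7976825 -133566336/1595365; -133566336/1595365 356262593/7976825]. tr(M)=18923914/93845, det(M)=25411681/11730625
char-poly roots: 5041/25 and 5041/469225
σ_max=√(5041/25)=(71/5), σ_min=√(5041/469225)=(71/685) → κ = 137.0000
perturbation bound = 137.0000·1/598 = 0.2291


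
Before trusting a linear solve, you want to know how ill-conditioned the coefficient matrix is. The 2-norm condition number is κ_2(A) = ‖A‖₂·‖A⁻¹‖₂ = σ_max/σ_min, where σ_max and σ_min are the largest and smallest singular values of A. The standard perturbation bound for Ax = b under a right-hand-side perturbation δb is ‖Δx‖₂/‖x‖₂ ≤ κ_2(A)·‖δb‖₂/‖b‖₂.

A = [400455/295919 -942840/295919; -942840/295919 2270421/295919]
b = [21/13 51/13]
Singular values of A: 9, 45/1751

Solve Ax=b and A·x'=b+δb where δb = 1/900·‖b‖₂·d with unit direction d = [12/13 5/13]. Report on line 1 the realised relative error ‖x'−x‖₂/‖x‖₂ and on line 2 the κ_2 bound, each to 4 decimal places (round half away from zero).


from the listed singular values, σ₁ = 9, σ_n = 45/1751
κ_2(A) = 9 / (45/1751) = 350.2000
perturbation bound = 350.2000·1/900 = 0.3891
solve Ax = b  →  x = [107.6256 45.2051]
‖b‖₂ = 4.2426 and ‖x‖₂ = 116.7338
δb = ε·‖b‖·d = [0.0044 0.0018]; solving A·Δx = δb gives ‖Δx‖ = 0.1834
dividing the unrounded norms, ‖Δx‖/‖x‖ = 0.0016
tightness: 0.0016 against a bound of 0.3891 (unrounded ratio ≈ 0.0040)

0.0016
0.3891


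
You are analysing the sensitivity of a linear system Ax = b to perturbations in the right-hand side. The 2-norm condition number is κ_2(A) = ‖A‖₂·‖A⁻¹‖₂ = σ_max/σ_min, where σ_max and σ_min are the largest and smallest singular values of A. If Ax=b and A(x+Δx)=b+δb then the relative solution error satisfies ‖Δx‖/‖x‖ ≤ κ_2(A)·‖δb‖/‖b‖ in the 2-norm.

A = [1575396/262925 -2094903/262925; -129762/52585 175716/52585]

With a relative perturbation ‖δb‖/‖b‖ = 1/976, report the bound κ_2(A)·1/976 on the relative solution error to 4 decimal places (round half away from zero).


0.3316

AᵀA = [17176490964/409050625 -22901380452/409050625; -22901380452/409050625 30535629561/409050625]; tr = 1908484821/16362025, det = 2125764/16362025
eigenvalues of AᵀA: λ = (tr ± √(tr²−4·det))/2 = 2916/25, 729/654481
κ_2(A) = √(λ_max/λ_min) = √((2916/25) / (729/654481)) = 323.6000
κ_2(A)·‖δb‖/‖b‖ = 0.3316


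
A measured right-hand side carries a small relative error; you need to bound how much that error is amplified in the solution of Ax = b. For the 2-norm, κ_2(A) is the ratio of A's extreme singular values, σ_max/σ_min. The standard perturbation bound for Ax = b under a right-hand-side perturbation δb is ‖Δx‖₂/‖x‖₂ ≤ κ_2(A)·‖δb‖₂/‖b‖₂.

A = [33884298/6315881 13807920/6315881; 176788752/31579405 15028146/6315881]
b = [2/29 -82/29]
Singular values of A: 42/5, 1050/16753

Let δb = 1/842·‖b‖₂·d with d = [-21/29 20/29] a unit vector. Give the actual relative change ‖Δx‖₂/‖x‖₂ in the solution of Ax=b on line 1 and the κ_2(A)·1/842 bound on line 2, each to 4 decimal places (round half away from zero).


0.0017
0.1592

largest singular value 42/5, smallest 1050/16753
κ = σ_max/σ_min = (42/5)/(1050/16753) = 134.0240
worst-case relative error ≤ 134.0240 × 1/842 = 0.1592
solve Ax = b  →  x = [12.0535 -29.5474]
2-norm of b is 2.8284; of x, 31.9114
re-solving with b+δb shifts x by Δx of norm 0.0536
relative error = 0.0017
realised/bound (from unrounded values) ≈ 0.0106


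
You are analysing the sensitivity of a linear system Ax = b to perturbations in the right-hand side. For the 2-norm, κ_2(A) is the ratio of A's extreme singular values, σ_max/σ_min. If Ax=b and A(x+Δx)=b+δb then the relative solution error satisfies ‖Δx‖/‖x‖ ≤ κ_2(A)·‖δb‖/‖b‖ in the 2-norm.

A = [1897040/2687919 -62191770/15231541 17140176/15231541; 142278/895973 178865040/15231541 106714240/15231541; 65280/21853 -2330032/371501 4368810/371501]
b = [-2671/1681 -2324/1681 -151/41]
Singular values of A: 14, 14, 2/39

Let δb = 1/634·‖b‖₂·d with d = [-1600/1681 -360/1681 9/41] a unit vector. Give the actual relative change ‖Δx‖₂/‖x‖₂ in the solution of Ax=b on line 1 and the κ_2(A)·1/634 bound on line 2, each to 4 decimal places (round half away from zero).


σ_max = 14, σ_min = 2/39
condition number: 14 ÷ (2/39) = 273.0000
κ_2(A)·‖δb‖/‖b‖ = 0.4306
solve Ax = b  →  x = [-19.0871 -1.9462 3.4973]
‖b‖ = 4.2426, ‖x‖ = 19.5022
Δx = A⁻¹·δb where δb = 1/634·4.2426·d; ‖Δx‖ = 0.1305
realised ‖Δx‖/‖x‖ = 0.0067
realised/bound (from unrounded values) ≈ 0.0155

0.0067
0.4306


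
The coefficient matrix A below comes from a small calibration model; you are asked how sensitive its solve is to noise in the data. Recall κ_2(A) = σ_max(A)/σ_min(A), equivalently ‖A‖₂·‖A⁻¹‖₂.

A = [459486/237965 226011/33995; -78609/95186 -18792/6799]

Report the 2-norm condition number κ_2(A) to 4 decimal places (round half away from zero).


366.1000

AᵀA = [5911206561/1340292100 723752334/47867575; 723752334/47867575 354493809/6838225]; tr = 3015679725/53611684, det = 1265625/53611684
eigenvalues of AᵀA: λ = (tr ± √(tr²−4·det))/2 = 225/4, 5625/13402921
κ_2(A) = √(λ_max/λ_min) = √((225/4) / (5625/13402921)) = 366.1000


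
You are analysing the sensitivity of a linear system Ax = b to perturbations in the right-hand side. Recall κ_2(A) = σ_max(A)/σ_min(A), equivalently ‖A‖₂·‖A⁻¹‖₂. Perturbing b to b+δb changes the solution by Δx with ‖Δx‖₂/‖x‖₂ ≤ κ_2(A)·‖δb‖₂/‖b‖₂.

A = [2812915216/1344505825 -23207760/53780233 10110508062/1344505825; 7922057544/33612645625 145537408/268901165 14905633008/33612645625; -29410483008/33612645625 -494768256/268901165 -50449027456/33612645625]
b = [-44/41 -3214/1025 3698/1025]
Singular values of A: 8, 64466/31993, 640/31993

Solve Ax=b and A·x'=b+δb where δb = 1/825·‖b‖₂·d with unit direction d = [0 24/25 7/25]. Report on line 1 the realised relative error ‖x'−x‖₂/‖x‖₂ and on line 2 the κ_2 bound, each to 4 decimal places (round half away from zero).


0.0030
0.4847

σ_max = 8, σ_min = 640/31993
κ = σ_max/σ_min = 8/(640/31993) = 399.9125
κ_2(A)·‖δb‖/‖b‖ = 0.4847
solve Ax = b  →  x = [93.1497 -23.8831 -27.4291]
2-norm of b is 4.8990; of x, 99.9981
Δx = A⁻¹·δb where δb = 1/825·4.8990·d; ‖Δx‖ = 0.2968
realised ‖Δx‖/‖x‖ = 0.0030
realised/bound (from unrounded values) ≈ 0.0061


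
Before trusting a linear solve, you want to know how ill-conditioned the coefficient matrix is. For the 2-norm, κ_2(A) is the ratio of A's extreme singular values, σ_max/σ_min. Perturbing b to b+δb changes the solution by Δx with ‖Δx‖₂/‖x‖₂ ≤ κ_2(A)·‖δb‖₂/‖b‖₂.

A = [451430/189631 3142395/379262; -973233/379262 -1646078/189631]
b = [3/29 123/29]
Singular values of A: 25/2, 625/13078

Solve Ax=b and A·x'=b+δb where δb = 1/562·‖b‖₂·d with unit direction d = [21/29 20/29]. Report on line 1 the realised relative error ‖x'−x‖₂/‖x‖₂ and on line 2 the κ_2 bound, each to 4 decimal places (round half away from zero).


0.0025
0.4654

largest singular value 25/2, smallest 625/13078
κ_2(A) = (25/2) / (625/13078) = 261.5600
worst-case relative error ≤ 261.5600 × 1/562 = 0.4654
solve Ax = b  →  x = [-60.3306 17.3464]
‖b‖₂ = 4.2426 and ‖x‖₂ = 62.7749
δb = ε·‖b‖·d = [0.0055 0.0052]; solving A·Δx = δb gives ‖Δx‖ = 0.1580
relative error = 0.0025
tightness: 0.0025 against a bound of 0.4654 (unrounded ratio ≈ 0.0054)


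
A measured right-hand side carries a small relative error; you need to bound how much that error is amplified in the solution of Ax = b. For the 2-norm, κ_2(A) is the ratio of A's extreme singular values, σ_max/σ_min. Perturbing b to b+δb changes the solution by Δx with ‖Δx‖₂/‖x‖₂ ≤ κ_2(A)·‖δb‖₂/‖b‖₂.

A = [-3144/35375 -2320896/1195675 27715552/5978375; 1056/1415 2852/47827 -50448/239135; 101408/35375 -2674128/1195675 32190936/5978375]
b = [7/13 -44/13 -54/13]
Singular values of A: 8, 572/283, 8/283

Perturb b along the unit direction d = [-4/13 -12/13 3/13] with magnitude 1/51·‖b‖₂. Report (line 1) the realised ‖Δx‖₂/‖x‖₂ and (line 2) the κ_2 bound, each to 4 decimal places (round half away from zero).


0.0528
5.5490

largest singular value 8, smallest 8/283
κ_2(A) = 8 / (8/283) = 283.0000
perturbation bound = 283.0000·1/51 = 5.5490
solve Ax = b  →  x = [-2.0049 65.2330 27.3907]
2-norm of b is 5.3852; of x, 70.7787
δb = ε·‖b‖·d = [-0.0325 -0.0975 0.0244]; solving A·Δx = δb gives ‖Δx‖ = 3.7353
relative error = 0.0528
realised/bound (from unrounded values) ≈ 0.0095


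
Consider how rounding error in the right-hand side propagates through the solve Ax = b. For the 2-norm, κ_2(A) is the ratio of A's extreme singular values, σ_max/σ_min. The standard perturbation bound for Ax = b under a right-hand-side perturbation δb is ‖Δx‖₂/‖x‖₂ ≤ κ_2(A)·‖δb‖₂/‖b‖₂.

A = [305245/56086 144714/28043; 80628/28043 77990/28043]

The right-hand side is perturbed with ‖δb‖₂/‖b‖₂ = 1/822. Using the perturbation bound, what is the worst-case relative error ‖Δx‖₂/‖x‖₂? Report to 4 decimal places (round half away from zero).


0.2941

AᵀA = [119178007561/3145639396 28374790185/786409849; 28374790185/786409849 27024581896/786409849]; tr = 270245345/3740356, det = 83521/935089
char-poly roots: 289/4 and 1156/935089
σ_max=√(289/4)=(17/2), σ_min=√(1156/935089)=(34/967) → κ = 241.7500
worst-case relative error ≤ 241.7500 × 1/822 = 0.2941


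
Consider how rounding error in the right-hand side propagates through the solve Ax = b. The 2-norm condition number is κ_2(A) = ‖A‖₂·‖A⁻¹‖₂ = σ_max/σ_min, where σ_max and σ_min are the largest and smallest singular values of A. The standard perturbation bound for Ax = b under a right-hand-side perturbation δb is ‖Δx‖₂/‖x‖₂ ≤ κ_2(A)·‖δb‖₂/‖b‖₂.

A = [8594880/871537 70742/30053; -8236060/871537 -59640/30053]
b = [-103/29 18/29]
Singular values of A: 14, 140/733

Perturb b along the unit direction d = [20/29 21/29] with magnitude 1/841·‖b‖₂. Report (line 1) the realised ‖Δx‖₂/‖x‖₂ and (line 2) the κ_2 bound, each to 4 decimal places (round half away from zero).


0.0021
0.0872

from the listed singular values, σ₁ = 14, σ_n = 140/733
κ = σ_max/σ_min = 14/(140/733) = 73.3000
worst-case relative error ≤ 73.3000 × 1/841 = 0.0872
solve Ax = b  →  x = [2.0895 -10.2631]
2-norm of b is 3.6056; of x, 10.4736
Δx = A⁻¹·δb where δb = 1/841·3.6056·d; ‖Δx‖ = 0.0224
realised ‖Δx‖/‖x‖ = 0.0021
so the bound overstates the realised error by a factor of ≈ 40.6680 (computed from the unrounded values)


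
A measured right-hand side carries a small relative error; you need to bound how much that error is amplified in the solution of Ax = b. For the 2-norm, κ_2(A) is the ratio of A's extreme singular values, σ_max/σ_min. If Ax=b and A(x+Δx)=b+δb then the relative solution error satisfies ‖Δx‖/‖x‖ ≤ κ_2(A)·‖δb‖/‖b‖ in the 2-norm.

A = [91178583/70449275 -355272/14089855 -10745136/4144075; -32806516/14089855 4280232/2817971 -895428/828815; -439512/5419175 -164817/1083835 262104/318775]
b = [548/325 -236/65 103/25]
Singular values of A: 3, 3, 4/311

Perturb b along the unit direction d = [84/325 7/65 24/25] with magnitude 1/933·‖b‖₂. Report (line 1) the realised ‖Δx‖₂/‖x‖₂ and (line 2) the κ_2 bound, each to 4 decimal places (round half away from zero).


0.0015
0.2500

largest singular value 3, smallest 4/311
condition number: 3 ÷ (4/311) = 233.2500
perturbation bound = 233.2500·1/933 = 0.2500
solve Ax = b  →  x = [143.9254 267.0268 68.5935]
‖b‖₂ = 5.7446 and ‖x‖₂ = 311.0030
re-solving with b+δb shifts x by Δx of norm 0.4787
dividing the unrounded norms, ‖Δx‖/‖x‖ = 0.0015
realised/bound (from unrounded values) ≈ 0.0062


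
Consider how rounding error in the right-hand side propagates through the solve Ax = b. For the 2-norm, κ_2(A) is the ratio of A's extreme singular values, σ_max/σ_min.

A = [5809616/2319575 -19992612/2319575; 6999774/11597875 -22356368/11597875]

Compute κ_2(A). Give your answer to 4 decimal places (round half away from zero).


AᵀA = [531105168196/80018265625 -1820478576672/80018265625; -1820478576672/80018265625 6241773084304/80018265625]; tr = 10836605204/128029225, det = 17909824/128029225
eigenvalues of AᵀA: λ = (tr ± √(tr²−4·det))/2 = 2116/25, 8464/5121169
κ = σ_max/σ_min = (46/5)/(92/2263) = 226.3000

226.3000


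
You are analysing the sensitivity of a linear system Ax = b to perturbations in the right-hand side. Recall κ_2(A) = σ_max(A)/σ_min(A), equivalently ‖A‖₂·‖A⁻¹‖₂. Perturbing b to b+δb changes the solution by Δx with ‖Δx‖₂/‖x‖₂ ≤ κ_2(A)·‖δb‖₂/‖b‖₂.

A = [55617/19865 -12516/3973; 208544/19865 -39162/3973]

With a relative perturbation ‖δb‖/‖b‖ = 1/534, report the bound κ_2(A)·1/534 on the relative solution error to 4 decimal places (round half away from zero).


AᵀA = [1863354025/15784729 -1772620500/15784729; -1772620500/15784729 1690312500/15784729]; tr = 4225525/18769, det = 562500/18769
λ_max, λ_min = (4225525/18769 ± √17812831275625/352275361)/2 = 225, 2500/18769
κ_2(A) = √(λ_max/λ_min) = √(225 / (2500/18769)) = 41.1000
bound on ‖Δx‖/‖x‖: κ·ε = 41.1000·1/534 = 0.0770

0.0770


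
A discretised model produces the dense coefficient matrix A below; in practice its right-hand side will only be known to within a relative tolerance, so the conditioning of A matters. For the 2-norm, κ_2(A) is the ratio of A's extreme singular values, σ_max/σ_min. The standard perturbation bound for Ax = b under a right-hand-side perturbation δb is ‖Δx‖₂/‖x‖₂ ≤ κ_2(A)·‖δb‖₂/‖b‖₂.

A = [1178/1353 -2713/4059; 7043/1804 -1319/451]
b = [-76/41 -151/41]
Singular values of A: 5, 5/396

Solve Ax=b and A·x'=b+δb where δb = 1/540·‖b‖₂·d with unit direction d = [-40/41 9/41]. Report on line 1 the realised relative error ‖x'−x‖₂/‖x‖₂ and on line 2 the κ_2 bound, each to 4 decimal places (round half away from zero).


from the listed singular values, σ₁ = 5, σ_n = 5/396
κ = σ_max/σ_min = 5/(5/396) = 396.0000
κ_2(A)·‖δb‖/‖b‖ = 0.7333
solve Ax = b  →  x = [46.8800 63.8400]
‖b‖₂ = 4.1231 and ‖x‖₂ = 79.2040
δb = ε·‖b‖·d = [-0.0074 0.0017]; solving A·Δx = δb gives ‖Δx‖ = 0.6047
realised ‖Δx‖/‖x‖ = 0.0076
tightness: 0.0076 against a bound of 0.7333 (unrounded ratio ≈ 0.0104)

0.0076
0.7333


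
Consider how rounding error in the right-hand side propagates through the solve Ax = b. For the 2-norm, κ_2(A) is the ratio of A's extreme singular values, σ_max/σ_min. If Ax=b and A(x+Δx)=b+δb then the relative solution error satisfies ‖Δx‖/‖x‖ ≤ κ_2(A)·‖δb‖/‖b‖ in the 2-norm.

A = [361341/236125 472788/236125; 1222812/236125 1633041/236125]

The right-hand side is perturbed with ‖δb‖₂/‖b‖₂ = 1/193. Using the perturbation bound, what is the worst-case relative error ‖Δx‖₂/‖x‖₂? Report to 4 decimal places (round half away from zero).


AᵀA = [2601338409/89208025 3468383712/89208025; 3468383712/89208025 4624562241/89208025]; tr = 289036026/3568321, det = 164025/3568321
λ_max, λ_min = (289036026/3568321 ± √83539483150464576/12732914759041)/2 = 81, 2025/3568321
σ_max=√81=9, σ_min=√(2025/3568321)=(45/1889) → κ = 377.8000
κ_2(A)·‖δb‖/‖b‖ = 1.9575

1.9575


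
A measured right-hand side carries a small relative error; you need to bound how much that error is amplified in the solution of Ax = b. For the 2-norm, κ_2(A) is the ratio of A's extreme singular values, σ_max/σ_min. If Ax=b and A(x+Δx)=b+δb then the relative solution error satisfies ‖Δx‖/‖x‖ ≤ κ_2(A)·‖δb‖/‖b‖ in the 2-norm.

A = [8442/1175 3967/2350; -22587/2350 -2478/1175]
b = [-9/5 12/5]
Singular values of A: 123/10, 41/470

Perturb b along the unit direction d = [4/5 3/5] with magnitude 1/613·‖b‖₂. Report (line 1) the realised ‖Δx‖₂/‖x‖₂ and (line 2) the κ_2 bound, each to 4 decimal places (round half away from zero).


0.2300
0.2300

σ_max = 123/10, σ_min = 41/470
κ = σ_max/σ_min = (123/10)/(41/470) = 141.0000
perturbation bound = 141.0000·1/613 = 0.2300
solve Ax = b  →  x = [-0.2380 -0.0535]
‖b‖ = 3.0000, ‖x‖ = 0.2439
re-solving with b+δb shifts x by Δx of norm 0.0561
realised ‖Δx‖/‖x‖ = 0.2300
realised/bound = 1 exactly: the bound is attained for this b and d


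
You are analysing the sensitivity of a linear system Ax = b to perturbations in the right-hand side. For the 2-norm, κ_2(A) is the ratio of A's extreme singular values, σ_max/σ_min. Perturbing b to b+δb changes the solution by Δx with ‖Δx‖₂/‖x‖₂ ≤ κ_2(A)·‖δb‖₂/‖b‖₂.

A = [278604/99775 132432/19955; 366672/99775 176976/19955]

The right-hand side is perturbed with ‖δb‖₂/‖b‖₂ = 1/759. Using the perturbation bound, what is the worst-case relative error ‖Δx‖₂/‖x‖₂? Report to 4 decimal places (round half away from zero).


AᵀA = [8482741776/398202025 4071529152/79640405; 4071529152/79640405 1954349568/15928081]; tr = 339298704/2356225, det = 331776/2356225
λ_max, λ_min = (339298704/2356225 ± √115120483580457216/5551796250625)/2 = 144, 2304/2356225
σ_max=√144=12, σ_min=√(2304/2356225)=(48/1535) → κ = 383.7500
κ_2(A)·‖δb‖/‖b‖ = 0.5056

0.5056


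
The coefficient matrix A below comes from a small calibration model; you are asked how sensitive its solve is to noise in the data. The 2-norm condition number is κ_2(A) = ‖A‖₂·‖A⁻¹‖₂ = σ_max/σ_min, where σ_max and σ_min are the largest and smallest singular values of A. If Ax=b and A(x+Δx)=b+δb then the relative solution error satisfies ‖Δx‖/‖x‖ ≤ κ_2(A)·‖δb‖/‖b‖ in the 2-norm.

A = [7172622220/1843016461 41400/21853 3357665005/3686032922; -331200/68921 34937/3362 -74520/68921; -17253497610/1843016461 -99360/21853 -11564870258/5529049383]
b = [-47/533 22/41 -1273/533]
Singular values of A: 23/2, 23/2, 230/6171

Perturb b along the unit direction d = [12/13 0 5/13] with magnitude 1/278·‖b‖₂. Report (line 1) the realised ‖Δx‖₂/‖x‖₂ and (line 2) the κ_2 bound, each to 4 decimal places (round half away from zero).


from the listed singular values, σ₁ = 23/2, σ_n = 230/6171
κ_2(A) = (23/2) / (230/6171) = 308.5500
perturbation bound = 308.5500·1/278 = 1.1099
solve Ax = b  →  x = [6.0365 0.1230 -26.1430]
‖b‖ = 2.4495, ‖x‖ = 26.8311
with δb = [0.0081 0.0000 0.0034], A·Δx = δb → ‖Δx‖ = 0.2364
relative error = 0.0088
realised/bound (from unrounded values) ≈ 0.0079

0.0088
1.1099


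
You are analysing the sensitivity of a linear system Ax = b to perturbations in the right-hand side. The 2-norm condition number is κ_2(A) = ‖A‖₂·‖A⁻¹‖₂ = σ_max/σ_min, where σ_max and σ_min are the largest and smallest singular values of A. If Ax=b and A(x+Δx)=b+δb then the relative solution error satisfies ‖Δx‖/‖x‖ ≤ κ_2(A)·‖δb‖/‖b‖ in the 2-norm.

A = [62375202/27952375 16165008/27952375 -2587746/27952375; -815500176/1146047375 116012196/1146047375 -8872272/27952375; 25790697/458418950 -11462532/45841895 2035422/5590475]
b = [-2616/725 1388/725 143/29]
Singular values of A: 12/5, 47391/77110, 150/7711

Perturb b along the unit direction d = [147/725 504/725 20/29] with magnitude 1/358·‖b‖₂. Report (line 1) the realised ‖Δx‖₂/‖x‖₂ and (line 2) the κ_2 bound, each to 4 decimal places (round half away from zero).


0.0045
0.3446

σ_max = 12/5, σ_min = 150/7711
condition number: (12/5) ÷ (150/7711) = 123.3760
worst-case relative error ≤ 123.3760 × 1/358 = 0.3446
solve Ax = b  →  x = [-37.0932 157.2659 127.2810]
2-norm of b is 6.4031; of x, 205.6913
re-solving with b+δb shifts x by Δx of norm 0.9195
relative error = 0.0045
so the bound overstates the realised error by a factor of ≈ 77.0966 (computed from the unrounded values)


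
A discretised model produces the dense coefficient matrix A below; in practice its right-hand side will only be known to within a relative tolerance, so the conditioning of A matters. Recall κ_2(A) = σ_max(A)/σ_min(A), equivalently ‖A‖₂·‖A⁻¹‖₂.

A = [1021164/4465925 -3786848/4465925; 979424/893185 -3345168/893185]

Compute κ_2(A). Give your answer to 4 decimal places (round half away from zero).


AᵀA = [14886710416/11864655625 -51026435712/11864655625; -51026435712/11864655625 174951779584/11864655625]; tr = 303741584/18983449, det = 102400/18983449
solving λ² − 303741584/18983449·λ + 102400/18983449 = 0 gives λ = 16, 6400/18983449
κ = σ_max/σ_min = 4/(80/4357) = 217.8500

217.8500


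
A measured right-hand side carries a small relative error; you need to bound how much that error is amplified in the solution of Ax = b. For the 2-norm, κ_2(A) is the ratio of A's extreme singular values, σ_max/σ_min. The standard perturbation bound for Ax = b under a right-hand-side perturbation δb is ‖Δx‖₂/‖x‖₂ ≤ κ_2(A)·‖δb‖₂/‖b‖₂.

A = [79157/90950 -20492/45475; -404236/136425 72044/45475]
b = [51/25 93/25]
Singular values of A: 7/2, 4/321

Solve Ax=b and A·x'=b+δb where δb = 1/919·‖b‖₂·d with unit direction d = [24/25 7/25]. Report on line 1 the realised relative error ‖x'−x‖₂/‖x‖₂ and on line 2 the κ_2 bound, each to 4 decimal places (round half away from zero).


0.0015
0.3056

from the listed singular values, σ₁ = 7/2, σ_n = 4/321
κ_2(A) = (7/2) / (4/321) = 280.8750
worst-case relative error ≤ 280.8750 × 1/919 = 0.3056
solve Ax = b  →  x = [112.5378 212.8298]
‖b‖ = 4.2426, ‖x‖ = 240.7515
with δb = [0.0044 0.0013], A·Δx = δb → ‖Δx‖ = 0.3705
realised ‖Δx‖/‖x‖ = 0.0015
so the bound overstates the realised error by a factor of ≈ 198.6099 (computed from the unrounded values)


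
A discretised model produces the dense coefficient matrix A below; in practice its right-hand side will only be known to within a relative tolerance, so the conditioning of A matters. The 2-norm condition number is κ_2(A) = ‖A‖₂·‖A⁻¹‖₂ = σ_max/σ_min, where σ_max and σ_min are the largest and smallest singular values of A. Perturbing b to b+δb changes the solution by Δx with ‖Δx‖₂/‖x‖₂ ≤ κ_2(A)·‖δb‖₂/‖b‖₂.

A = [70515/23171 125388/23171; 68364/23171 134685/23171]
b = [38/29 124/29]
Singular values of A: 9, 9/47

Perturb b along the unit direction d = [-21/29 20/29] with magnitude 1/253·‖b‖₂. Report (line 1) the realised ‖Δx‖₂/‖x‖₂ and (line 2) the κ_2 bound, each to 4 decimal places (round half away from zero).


0.0088
0.1858

from the listed singular values, σ₁ = 9, σ_n = 9/47
condition number: 9 ÷ (9/47) = 47.0000
κ_2(A)·‖δb‖/‖b‖ = 0.1858
solve Ax = b  →  x = [-9.0065 5.3072]
‖b‖₂ = 4.4721 and ‖x‖₂ = 10.4539
Δx = A⁻¹·δb where δb = 1/253·4.4721·d; ‖Δx‖ = 0.0923
realised ‖Δx‖/‖x‖ = 0.0088
so the bound overstates the realised error by a factor of ≈ 21.0381 (computed from the unrounded values)


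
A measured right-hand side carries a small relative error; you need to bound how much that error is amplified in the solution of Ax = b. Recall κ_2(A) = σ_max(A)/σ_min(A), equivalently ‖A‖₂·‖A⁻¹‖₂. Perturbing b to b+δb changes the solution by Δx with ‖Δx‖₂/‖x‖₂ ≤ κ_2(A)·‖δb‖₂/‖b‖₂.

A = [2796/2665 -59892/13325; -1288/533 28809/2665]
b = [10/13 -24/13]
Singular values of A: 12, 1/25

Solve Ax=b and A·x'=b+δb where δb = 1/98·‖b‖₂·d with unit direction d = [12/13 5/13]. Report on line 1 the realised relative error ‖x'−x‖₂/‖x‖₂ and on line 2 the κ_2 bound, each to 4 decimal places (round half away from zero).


σ_max = 12, σ_min = 1/25
κ_2(A) = 12 / (1/25) = 300.0000
perturbation bound = 300.0000·1/98 = 3.0612
solve Ax = b  →  x = [0.0366 -0.1626]
‖b‖ = 2.0000, ‖x‖ = 0.1667
Δx = A⁻¹·δb where δb = 1/98·2.0000·d; ‖Δx‖ = 0.5102
dividing the unrounded norms, ‖Δx‖/‖x‖ = 3.0612
realised/bound = 1 exactly: the bound is attained for this b and d

3.0612
3.0612


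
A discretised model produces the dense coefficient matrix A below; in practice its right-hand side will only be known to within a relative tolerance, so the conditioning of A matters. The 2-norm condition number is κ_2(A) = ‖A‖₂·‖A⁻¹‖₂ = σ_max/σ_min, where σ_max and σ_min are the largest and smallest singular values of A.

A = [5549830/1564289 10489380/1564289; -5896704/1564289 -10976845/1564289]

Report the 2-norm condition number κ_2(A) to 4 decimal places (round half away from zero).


317.3000

AᵀA = [77968764676/2909631481 146184877080/2909631481; 146184877080/2909631481 274100141425/2909631481]; tr = 1218231509/10067929, det = 1464100/10067929
eigenvalues of AᵀA: λ = (tr ± √(tr²−4·det))/2 = 121, 12100/10067929
σ_max=√121=11, σ_min=√(12100/10067929)=(110/3173) → κ = 317.3000


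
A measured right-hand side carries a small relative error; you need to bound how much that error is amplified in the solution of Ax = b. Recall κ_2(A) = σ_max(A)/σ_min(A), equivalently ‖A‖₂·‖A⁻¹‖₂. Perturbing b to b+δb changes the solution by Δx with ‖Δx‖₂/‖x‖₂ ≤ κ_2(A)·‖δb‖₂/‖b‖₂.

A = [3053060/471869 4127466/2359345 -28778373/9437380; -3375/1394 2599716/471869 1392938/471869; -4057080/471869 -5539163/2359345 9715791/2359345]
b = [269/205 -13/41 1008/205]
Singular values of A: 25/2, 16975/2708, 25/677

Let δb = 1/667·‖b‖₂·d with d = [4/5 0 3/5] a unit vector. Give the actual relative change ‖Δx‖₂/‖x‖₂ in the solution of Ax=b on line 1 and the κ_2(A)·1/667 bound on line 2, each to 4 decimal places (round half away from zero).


largest singular value 25/2, smallest 25/677
κ_2(A) = (25/2) / (25/677) = 338.5000
κ_2(A)·‖δb‖/‖b‖ = 0.5075
solve Ax = b  →  x = [50.7624 -26.9462 91.8172]
‖b‖₂ = 5.0990 and ‖x‖₂ = 108.3204
Δx = A⁻¹·δb where δb = 1/667·5.0990·d; ‖Δx‖ = 0.2070
relative error = 0.0019
tightness: 0.0019 against a bound of 0.5075 (unrounded ratio ≈ 0.0038)

0.0019
0.5075


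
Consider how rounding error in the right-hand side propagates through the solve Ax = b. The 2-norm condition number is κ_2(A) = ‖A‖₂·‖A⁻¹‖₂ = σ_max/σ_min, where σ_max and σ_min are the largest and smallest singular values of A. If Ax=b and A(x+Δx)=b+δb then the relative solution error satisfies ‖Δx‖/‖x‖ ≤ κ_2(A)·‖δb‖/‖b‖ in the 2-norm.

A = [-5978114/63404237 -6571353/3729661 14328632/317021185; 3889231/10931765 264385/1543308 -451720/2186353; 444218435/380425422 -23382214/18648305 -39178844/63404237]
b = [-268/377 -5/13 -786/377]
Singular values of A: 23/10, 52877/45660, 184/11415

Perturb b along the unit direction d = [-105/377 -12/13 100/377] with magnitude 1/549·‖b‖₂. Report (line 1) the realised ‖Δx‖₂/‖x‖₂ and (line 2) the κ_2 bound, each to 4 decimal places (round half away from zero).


σ_max = 23/10, σ_min = 184/11415
κ = σ_max/σ_min = (23/10)/(184/11415) = 142.6875
worst-case relative error ≤ 142.6875 × 1/549 = 0.2599
solve Ax = b  →  x = [-0.9984 0.4706 0.5325]
‖b‖ = 2.2361, ‖x‖ = 1.2255
with δb = [-0.0011 -0.0038 0.0011], A·Δx = δb → ‖Δx‖ = 0.2527
dividing the unrounded norms, ‖Δx‖/‖x‖ = 0.2062
tightness: 0.2062 against a bound of 0.2599 (unrounded ratio ≈ 0.7933)

0.2062
0.2599


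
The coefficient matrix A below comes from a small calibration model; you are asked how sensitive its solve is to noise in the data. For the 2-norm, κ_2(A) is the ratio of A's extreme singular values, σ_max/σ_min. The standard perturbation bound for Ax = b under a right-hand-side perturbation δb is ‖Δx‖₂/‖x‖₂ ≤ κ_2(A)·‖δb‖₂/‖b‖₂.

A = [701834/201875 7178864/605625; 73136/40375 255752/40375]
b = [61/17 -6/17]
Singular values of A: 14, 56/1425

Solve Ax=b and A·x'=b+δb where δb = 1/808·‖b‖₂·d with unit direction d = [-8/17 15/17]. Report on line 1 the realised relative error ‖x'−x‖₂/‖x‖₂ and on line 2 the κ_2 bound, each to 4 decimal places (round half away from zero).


0.0022
0.4409

σ_max = 14, σ_min = 56/1425
κ_2(A) = 14 / (56/1425) = 356.2500
worst-case relative error ≤ 356.2500 × 1/808 = 0.4409
solve Ax = b  →  x = [48.9171 -14.0443]
‖b‖₂ = 3.6056 and ‖x‖₂ = 50.8933
with δb = [-0.0021 0.0039], A·Δx = δb → ‖Δx‖ = 0.1136
relative error = 0.0022
realised/bound (from unrounded values) ≈ 0.0051


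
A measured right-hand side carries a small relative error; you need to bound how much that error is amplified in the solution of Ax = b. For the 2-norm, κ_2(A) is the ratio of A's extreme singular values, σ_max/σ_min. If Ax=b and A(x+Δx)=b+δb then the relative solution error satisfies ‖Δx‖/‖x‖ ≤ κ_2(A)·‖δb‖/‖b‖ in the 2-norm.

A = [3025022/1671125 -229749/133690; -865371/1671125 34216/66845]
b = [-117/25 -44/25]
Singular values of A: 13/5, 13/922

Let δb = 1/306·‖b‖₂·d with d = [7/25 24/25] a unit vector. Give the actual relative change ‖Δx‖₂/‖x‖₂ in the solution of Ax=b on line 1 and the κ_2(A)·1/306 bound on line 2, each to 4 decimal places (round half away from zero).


largest singular value 13/5, smallest 13/922
condition number: (13/5) ÷ (13/922) = 184.4000
bound on ‖Δx‖/‖x‖: κ·ε = 184.4000·1/306 = 0.6026
solve Ax = b  →  x = [-147.8515 -153.0133]
2-norm of b is 5.0000; of x, 212.7748
δb = ε·‖b‖·d = [0.0046 0.0157]; solving A·Δx = δb gives ‖Δx‖ = 1.1589
dividing the unrounded norms, ‖Δx‖/‖x‖ = 0.0054
tightness: 0.0054 against a bound of 0.6026 (unrounded ratio ≈ 0.0090)

0.0054
0.6026
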